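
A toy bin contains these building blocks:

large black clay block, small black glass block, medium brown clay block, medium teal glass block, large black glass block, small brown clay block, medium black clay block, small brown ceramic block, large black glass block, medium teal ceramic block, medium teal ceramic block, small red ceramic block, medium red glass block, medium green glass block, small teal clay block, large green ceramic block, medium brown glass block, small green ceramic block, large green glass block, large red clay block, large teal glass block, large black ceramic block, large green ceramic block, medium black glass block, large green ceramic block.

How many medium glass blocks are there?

5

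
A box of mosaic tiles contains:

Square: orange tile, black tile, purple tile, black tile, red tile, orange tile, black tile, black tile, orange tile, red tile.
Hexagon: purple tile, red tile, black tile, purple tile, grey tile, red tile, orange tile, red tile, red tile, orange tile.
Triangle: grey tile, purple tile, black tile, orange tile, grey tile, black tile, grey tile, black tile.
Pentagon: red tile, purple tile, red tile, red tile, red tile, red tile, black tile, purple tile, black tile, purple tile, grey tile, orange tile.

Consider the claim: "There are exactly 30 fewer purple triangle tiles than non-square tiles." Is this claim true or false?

False

purple triangle tiles: 1.
non-square tiles: 30.
The claim requires 30 − 1 (= 29) to equal 30, which does not hold.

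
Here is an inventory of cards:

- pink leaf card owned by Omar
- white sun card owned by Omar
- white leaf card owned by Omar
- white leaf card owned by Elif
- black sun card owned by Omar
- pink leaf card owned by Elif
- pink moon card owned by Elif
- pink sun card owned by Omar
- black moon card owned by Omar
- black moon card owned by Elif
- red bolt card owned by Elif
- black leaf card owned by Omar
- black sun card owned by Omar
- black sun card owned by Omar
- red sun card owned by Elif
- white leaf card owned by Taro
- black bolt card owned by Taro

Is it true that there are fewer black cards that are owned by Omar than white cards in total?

False

black cards owned by Omar: 5.
white cards: 4.
The claim requires 5 < 4, which does not hold.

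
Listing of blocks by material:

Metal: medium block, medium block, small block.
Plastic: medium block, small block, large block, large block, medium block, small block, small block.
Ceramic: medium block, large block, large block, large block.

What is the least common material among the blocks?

metal

Counts by material: plastic 7, ceramic 4, metal 3.
The minimum is 3, held uniquely by metal.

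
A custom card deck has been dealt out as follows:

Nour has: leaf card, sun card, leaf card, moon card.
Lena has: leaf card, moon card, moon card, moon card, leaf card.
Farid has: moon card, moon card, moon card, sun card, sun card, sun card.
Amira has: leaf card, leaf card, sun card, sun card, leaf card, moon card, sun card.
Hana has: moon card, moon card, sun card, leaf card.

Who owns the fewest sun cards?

Counts by player (restricted to sun cards): Farid→3, Amira→3, Nour→1, Hana→1, Lena→0.
The minimum is 0, held uniquely by Lena.

Lena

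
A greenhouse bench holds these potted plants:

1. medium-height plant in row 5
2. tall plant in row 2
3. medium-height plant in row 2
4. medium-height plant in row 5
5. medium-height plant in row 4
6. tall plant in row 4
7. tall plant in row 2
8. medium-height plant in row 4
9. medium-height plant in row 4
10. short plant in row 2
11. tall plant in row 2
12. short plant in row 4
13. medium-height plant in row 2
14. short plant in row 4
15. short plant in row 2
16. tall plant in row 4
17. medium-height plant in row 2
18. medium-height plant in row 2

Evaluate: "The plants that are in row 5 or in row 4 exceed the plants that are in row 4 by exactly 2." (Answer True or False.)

plants in row 5 or in row 4: 9.
plants in row 4: 7.
The claim requires 9 − 7 (= 2) to equal 2, which holds.

True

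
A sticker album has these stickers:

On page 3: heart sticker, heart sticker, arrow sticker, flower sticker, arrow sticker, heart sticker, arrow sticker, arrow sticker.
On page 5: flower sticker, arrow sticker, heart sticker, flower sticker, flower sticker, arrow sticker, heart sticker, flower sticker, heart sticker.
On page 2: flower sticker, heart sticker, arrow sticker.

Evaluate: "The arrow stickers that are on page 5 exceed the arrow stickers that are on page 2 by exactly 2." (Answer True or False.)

|arrow stickers on page 5| = 2.
|arrow stickers on page 2| = 1.
The claim requires 2 − 1 (= 1) to equal 2, which does not hold.

False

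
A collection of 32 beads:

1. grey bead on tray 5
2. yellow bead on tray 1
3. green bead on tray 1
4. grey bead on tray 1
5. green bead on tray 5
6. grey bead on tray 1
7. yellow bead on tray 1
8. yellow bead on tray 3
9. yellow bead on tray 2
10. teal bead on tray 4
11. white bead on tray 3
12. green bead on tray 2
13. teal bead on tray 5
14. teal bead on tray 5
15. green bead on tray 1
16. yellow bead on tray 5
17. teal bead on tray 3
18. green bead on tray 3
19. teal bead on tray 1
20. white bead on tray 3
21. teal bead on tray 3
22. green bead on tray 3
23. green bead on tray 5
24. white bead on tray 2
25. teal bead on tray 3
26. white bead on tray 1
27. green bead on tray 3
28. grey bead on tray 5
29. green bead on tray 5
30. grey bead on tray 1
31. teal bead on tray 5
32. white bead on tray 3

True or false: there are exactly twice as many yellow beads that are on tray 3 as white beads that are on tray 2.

False

There is 1 yellow bead on tray 3.
There is 1 white bead on tray 2.
The claim requires 1 = 2 × 1 = 2, which does not hold.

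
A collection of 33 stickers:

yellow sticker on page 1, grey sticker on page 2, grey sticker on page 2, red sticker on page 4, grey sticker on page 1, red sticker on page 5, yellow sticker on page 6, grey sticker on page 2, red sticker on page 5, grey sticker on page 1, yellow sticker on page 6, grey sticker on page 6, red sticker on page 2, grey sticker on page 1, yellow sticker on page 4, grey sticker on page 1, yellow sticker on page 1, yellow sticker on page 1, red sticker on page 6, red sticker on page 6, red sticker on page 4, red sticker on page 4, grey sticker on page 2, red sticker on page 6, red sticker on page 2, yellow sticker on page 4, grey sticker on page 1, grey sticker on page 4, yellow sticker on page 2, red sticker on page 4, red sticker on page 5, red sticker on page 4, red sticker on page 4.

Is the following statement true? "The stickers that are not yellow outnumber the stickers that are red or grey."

There are 25 stickers that are not yellow.
There are 25 stickers that are red or grey.
The claim requires 25 > 25, which does not hold.

False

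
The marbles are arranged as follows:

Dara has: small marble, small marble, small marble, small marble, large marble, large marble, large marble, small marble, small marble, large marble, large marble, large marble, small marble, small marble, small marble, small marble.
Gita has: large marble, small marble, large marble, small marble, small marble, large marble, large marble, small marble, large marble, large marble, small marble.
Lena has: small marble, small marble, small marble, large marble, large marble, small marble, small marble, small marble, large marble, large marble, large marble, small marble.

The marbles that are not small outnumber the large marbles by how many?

0

marbles that are not small: 17.
large marbles: 17.
17 − 17 = 0.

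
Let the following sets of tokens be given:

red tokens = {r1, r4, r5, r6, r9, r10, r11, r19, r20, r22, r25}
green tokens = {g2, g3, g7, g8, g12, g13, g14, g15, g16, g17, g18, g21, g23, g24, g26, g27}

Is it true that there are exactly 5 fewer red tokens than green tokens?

True

There are 11 red tokens.
There are 16 green tokens.
The claim requires 16 − 11 (= 5) to equal 5, which holds.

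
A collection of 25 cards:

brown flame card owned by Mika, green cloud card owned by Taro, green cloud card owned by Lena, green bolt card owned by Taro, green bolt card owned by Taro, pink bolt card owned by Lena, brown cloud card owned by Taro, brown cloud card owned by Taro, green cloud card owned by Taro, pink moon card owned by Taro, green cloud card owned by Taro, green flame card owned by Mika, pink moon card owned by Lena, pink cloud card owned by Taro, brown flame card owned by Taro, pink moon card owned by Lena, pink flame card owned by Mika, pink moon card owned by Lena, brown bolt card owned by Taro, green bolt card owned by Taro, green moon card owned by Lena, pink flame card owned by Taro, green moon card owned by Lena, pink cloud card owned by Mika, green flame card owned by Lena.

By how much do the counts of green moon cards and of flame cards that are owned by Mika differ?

green moon cards: 2. flame cards owned by Mika: 3.
|2 − 3| = 3 − 2 = 1.

1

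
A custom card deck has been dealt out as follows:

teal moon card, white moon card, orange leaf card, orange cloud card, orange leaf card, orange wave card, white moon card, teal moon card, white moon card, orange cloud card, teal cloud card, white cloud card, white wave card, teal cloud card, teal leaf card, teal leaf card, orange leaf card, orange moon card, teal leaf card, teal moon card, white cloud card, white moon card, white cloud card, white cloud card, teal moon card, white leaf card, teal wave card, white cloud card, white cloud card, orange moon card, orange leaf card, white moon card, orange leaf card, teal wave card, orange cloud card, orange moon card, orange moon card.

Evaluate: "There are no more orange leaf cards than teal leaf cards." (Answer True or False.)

|orange leaf cards| = 5.
|teal leaf cards| = 3.
The claim requires 5 ≤ 3, which does not hold.

False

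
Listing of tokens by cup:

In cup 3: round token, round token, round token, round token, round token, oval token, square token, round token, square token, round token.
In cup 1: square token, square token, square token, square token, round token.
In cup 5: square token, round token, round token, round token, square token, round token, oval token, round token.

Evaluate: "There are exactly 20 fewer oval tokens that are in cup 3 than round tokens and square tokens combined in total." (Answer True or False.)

True

|oval tokens in cup 3| = 1.
round tokens: 13; square tokens: 8; combined: 13 + 8 = 21.
The claim requires 21 − 1 (= 20) to equal 20, which holds.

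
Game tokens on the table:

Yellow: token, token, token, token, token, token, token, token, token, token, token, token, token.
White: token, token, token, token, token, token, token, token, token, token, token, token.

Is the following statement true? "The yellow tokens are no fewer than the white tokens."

True

yellow tokens: 13.
white tokens: 12.
The claim requires 13 ≥ 12, which holds.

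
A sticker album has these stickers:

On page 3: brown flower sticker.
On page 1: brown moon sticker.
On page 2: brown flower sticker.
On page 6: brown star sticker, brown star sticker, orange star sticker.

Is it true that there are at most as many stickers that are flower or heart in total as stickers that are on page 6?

True

stickers that are flower or heart: 2.
stickers on page 6: 3.
The claim requires 2 ≤ 3, which holds.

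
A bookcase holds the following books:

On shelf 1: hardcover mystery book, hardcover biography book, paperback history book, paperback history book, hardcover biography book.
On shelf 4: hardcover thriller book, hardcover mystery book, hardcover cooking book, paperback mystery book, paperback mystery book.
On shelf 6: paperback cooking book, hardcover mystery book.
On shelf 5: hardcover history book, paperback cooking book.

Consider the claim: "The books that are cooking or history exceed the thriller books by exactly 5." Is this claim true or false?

books that are cooking or history: 6.
thriller books: 1.
The claim requires 6 − 1 (= 5) to equal 5, which holds.

True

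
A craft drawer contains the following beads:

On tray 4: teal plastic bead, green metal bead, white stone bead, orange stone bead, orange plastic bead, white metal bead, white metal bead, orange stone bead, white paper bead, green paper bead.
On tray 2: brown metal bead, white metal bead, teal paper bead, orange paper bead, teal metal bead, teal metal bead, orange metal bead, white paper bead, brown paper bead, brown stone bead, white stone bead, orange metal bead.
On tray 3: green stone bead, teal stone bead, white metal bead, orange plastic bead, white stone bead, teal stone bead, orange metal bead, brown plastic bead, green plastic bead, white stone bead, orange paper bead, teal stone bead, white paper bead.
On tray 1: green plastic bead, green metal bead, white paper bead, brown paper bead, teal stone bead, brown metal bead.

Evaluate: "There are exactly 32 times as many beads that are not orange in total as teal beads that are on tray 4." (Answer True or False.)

True

|beads that are not orange| = 32.
|teal beads on tray 4| = 1.
The claim requires 32 = 32 × 1 = 32, which holds.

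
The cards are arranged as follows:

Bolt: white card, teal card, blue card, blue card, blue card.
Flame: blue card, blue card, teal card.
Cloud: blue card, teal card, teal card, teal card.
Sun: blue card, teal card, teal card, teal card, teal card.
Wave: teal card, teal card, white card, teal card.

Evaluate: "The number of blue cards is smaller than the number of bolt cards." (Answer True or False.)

False

There are 7 blue cards.
There are 5 bolt cards.
The claim requires 7 < 5, which does not hold.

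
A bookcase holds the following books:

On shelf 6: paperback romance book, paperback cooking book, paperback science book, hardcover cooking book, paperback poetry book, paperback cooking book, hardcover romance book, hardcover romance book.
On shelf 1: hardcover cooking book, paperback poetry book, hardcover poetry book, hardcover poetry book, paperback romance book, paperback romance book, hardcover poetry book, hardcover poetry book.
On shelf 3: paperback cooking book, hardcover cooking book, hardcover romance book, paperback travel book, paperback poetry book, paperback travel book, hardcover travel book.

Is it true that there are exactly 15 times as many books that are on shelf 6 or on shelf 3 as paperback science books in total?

There are 15 books on shelf 6 or on shelf 3.
There is 1 paperback science book.
The claim requires 15 = 15 × 1 = 15, which holds.

True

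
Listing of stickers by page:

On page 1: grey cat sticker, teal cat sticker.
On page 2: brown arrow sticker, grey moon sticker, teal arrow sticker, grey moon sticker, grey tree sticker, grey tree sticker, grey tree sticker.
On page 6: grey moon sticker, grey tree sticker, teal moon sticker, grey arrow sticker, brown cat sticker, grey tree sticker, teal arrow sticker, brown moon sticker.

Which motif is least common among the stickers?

Counts by motif: tree 5, moon 5, arrow 4, cat 3.
The minimum is 3, held uniquely by cat.

cat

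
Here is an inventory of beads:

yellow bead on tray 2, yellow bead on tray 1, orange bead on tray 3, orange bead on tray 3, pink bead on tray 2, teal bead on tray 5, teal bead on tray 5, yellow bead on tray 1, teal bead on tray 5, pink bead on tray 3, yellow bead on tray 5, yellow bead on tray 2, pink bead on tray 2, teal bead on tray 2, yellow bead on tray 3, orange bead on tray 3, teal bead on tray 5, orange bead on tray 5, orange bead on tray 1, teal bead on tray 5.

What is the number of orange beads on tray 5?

1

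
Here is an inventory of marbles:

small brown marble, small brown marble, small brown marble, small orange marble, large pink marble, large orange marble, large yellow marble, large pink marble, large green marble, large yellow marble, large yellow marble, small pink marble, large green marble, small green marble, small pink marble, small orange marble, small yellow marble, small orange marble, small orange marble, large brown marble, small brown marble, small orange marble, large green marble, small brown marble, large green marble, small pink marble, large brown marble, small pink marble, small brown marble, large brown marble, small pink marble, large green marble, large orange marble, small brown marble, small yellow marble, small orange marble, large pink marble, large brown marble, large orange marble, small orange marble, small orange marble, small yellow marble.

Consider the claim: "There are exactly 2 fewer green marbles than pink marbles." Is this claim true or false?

True

|green marbles| = 6.
|pink marbles| = 8.
The claim requires 8 − 6 (= 2) to equal 2, which holds.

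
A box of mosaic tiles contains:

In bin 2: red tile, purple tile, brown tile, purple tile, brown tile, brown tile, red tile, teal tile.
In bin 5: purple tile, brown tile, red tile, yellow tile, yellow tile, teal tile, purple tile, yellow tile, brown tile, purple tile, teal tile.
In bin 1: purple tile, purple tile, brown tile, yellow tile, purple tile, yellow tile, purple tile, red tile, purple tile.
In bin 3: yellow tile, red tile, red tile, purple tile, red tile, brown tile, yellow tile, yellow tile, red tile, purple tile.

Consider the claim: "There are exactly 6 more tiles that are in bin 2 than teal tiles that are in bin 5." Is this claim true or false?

True

There are 8 tiles in bin 2.
There are 2 teal tiles in bin 5.
The claim requires 8 − 2 (= 6) to equal 6, which holds.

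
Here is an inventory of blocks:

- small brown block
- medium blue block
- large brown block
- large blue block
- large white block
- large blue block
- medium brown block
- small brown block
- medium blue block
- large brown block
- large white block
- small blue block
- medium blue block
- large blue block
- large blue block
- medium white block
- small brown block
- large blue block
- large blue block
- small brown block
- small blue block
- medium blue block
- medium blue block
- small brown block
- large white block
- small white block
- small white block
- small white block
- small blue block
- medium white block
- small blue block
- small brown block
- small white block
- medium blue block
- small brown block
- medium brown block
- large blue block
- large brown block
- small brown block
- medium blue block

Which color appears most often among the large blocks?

blue

Counts by color (restricted to large blocks): blue 7, white 3, brown 3.
The maximum is 7, held uniquely by blue.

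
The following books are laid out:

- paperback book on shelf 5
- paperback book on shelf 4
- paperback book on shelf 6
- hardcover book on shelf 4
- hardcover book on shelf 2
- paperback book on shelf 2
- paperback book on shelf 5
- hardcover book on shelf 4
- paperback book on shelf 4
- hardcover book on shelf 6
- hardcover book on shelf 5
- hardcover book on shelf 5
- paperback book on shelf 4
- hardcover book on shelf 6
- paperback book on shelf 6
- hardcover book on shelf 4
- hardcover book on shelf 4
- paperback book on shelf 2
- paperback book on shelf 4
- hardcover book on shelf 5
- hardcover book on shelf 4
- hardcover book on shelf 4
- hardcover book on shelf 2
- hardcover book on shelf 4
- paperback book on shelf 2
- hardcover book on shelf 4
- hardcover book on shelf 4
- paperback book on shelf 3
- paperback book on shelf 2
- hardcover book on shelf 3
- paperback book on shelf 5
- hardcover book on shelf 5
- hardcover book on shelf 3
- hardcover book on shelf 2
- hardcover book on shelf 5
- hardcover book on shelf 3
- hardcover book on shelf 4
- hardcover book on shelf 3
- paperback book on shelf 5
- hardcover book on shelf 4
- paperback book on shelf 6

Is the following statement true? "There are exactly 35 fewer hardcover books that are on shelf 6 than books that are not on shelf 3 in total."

There are 2 hardcover books on shelf 6.
There are 36 books that are not on shelf 3.
The claim requires 36 − 2 (= 34) to equal 35, which does not hold.

False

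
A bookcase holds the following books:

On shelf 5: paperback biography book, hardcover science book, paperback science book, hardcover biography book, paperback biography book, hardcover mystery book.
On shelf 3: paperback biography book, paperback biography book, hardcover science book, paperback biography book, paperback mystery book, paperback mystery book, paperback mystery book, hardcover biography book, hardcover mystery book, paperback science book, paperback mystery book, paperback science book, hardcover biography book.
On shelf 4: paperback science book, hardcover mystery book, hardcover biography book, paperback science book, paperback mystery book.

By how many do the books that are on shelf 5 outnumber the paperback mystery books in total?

books on shelf 5: 6.
paperback mystery books: 5.
6 − 5 = 1.

1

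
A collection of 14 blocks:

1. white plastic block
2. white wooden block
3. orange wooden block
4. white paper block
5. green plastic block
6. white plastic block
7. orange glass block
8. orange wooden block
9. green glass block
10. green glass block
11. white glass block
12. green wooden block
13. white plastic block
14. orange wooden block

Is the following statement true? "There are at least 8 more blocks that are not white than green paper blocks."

True

|blocks that are not white| = 8.
|green paper blocks| = 0.
The claim requires 8 − 0 = 8 ≥ 8, which holds.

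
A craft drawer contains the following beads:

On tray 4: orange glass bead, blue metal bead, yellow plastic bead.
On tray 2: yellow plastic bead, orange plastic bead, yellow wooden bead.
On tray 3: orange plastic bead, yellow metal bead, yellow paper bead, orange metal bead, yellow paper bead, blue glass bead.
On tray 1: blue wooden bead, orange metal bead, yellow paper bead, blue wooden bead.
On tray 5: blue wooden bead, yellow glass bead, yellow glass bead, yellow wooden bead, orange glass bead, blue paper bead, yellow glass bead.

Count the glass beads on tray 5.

4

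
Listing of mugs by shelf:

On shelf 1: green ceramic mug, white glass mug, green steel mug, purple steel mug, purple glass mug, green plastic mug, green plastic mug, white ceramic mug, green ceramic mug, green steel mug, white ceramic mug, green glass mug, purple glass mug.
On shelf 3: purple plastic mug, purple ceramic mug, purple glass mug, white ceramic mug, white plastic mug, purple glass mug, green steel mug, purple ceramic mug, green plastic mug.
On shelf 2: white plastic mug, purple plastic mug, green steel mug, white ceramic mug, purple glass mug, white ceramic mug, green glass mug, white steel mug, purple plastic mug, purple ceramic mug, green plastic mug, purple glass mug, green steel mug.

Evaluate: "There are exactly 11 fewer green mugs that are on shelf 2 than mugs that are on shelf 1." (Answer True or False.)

There are 4 green mugs on shelf 2.
There are 13 mugs on shelf 1.
The claim requires 13 − 4 (= 9) to equal 11, which does not hold.

False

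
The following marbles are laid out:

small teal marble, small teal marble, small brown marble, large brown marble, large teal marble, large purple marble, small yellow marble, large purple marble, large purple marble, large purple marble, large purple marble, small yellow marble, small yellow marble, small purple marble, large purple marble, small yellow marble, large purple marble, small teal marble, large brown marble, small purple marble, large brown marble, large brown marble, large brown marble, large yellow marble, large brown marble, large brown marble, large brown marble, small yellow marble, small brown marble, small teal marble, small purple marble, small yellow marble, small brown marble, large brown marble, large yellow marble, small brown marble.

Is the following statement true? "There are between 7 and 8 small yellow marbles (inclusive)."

|small yellow marbles| = 6.
The claim requires 7 ≤ 6 ≤ 8, which does not hold.

False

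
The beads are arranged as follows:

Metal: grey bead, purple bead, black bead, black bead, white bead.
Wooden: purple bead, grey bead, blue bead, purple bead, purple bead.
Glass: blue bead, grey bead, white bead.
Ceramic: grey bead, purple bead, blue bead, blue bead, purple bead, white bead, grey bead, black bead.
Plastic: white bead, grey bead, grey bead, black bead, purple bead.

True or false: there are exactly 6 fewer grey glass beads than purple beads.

|grey glass beads| = 1.
|purple beads| = 7.
The claim requires 7 − 1 (= 6) to equal 6, which holds.

True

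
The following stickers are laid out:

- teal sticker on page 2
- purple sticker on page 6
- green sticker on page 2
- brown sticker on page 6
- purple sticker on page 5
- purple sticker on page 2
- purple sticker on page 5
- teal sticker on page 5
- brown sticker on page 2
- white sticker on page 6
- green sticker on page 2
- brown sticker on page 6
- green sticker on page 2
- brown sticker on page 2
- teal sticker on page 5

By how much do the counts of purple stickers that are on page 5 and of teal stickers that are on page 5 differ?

0

purple stickers on page 5: 2. teal stickers on page 5: 2.
|2 − 2| = 2 − 2 = 0.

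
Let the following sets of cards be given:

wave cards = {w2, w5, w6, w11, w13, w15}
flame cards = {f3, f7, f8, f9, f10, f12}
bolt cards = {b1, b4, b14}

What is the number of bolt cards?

3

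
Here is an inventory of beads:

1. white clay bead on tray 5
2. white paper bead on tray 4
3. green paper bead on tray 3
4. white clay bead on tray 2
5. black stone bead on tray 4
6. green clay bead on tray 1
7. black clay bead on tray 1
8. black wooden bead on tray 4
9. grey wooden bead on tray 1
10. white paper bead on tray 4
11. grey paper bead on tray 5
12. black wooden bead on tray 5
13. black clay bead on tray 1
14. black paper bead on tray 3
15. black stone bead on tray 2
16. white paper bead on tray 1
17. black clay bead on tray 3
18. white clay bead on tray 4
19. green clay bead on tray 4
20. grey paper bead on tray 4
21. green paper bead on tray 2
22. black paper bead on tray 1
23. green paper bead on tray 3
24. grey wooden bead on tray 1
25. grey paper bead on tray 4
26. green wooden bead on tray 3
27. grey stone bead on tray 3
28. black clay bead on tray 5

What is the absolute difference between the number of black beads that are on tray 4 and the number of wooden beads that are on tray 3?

1

black beads on tray 4: 2. wooden beads on tray 3: 1.
|2 − 1| = 2 − 1 = 1.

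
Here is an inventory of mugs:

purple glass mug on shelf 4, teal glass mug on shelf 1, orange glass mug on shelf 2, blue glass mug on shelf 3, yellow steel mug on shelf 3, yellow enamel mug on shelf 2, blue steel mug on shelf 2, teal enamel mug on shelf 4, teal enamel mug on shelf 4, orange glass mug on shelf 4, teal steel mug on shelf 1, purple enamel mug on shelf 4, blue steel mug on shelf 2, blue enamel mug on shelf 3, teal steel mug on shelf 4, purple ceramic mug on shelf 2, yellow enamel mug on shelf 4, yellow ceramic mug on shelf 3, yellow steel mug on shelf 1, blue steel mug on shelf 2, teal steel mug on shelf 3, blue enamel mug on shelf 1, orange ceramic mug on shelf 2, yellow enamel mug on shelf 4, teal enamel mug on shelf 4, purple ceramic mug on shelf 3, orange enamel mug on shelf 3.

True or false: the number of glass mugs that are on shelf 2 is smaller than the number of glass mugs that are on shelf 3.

False

|glass mugs on shelf 2| = 1.
|glass mugs on shelf 3| = 1.
The claim requires 1 < 1, which does not hold.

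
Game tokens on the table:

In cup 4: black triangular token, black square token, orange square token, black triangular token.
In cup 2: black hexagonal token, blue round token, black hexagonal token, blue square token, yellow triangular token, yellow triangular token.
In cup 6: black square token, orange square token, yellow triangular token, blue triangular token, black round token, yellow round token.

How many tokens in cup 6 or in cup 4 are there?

10

in cup 4: 4; in cup 6: 6; together 4 + 6 = 10.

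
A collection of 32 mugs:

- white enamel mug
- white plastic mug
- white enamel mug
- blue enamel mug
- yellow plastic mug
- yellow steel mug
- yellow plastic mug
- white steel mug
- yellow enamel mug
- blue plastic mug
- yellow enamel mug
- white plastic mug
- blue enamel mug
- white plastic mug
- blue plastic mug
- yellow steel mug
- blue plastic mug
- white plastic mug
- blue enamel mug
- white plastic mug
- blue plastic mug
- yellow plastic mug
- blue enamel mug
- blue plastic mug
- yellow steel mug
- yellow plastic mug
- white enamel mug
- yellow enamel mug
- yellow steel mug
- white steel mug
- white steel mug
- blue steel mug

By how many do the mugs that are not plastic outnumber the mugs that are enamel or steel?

mugs that are not plastic: 18.
mugs that are enamel or steel: 18.
18 − 18 = 0.

0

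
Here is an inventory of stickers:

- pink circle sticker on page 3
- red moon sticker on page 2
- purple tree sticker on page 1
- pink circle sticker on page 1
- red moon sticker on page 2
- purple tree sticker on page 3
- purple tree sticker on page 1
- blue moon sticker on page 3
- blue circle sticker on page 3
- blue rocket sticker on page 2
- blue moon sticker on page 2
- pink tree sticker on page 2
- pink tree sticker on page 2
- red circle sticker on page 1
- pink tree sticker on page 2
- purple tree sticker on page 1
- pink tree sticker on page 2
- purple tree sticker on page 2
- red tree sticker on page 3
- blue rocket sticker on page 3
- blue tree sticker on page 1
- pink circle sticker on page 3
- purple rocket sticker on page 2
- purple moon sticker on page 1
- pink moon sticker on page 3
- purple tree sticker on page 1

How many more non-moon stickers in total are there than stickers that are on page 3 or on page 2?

non-moon stickers: 20.
stickers on page 3 or on page 2: 18.
20 − 18 = 2.

2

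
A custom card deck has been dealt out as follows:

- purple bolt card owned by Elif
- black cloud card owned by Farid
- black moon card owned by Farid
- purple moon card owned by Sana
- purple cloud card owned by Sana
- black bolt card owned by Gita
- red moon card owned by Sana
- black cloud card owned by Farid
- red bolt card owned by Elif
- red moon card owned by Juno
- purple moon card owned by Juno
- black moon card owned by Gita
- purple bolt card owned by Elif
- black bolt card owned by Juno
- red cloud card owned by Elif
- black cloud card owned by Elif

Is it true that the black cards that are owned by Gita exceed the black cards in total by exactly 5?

Count of black cards owned by Gita: 2.
There are 7 black cards.
The claim requires 2 − 7 (= -5) to equal 5, which does not hold.

False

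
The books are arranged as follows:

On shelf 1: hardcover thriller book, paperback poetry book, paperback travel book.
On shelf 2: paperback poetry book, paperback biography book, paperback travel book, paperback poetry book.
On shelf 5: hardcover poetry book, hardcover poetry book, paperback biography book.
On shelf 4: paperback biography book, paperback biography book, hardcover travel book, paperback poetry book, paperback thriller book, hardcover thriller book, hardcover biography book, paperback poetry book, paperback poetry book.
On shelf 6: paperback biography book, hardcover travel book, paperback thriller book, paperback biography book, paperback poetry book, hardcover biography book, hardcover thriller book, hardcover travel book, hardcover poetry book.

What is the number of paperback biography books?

6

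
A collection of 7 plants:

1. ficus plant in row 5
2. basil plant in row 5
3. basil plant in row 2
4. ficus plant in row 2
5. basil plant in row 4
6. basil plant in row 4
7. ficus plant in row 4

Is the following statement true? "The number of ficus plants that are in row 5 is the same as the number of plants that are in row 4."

False

ficus plants in row 5: 1.
plants in row 4: 3.
The claim requires 1 = 3, which does not hold.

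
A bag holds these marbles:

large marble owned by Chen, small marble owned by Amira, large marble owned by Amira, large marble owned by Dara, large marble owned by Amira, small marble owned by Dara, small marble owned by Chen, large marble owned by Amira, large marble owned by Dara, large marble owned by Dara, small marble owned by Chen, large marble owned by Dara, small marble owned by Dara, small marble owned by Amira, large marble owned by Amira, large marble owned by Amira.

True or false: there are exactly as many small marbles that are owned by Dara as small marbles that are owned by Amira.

Count of small marbles owned by Dara: 2.
Count of small marbles owned by Amira: 2.
The claim requires 2 = 2, which holds.

True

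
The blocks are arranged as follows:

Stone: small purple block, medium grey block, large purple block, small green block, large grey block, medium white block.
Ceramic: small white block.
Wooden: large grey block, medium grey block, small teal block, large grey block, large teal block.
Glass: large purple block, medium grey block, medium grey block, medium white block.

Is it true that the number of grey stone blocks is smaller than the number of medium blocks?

True

There are 2 grey stone blocks.
There are 6 medium blocks.
The claim requires 2 < 6, which holds.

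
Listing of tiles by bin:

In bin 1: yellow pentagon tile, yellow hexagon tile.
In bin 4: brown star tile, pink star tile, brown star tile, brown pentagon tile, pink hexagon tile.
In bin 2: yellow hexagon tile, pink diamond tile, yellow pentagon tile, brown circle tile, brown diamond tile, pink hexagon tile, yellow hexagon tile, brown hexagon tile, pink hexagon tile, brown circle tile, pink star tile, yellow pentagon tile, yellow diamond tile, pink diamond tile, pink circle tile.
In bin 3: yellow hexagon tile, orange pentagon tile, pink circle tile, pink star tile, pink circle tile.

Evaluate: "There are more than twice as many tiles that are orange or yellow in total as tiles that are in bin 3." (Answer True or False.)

tiles that are orange or yellow: 9.
tiles in bin 3: 5.
The claim requires 9 > 2 × 5 = 10, which does not hold.

False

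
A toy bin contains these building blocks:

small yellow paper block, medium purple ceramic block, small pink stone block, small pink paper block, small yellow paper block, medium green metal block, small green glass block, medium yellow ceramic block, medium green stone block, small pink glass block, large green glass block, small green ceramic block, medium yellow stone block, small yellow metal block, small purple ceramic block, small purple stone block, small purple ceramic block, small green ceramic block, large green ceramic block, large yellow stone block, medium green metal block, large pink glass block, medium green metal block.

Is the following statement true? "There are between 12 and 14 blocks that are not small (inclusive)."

False

There are 11 blocks that are not small.
The claim requires 12 ≤ 11 ≤ 14, which does not hold.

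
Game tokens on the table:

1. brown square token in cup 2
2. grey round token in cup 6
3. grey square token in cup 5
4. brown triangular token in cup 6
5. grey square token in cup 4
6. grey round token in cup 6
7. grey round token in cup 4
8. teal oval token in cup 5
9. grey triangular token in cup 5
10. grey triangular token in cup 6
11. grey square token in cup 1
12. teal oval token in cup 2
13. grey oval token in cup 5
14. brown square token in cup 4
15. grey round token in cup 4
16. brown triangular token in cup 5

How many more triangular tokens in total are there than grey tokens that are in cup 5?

1

triangular tokens: 4.
grey tokens in cup 5: 3.
4 − 3 = 1.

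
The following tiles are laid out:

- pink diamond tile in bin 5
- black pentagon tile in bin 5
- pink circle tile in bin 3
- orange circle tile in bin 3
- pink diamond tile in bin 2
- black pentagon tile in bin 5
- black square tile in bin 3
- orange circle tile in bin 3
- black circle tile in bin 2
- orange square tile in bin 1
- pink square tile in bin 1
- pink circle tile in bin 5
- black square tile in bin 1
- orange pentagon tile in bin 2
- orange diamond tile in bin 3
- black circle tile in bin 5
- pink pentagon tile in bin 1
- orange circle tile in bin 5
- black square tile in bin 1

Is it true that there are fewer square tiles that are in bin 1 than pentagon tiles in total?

False

|square tiles in bin 1| = 4.
|pentagon tiles| = 4.
The claim requires 4 < 4, which does not hold.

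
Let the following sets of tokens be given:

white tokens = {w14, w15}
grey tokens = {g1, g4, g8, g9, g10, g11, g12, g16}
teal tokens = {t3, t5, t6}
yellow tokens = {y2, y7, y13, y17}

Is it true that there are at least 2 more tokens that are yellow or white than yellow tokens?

tokens that are yellow or white: 6.
yellow tokens: 4.
The claim requires 6 − 4 = 2 ≥ 2, which holds.

True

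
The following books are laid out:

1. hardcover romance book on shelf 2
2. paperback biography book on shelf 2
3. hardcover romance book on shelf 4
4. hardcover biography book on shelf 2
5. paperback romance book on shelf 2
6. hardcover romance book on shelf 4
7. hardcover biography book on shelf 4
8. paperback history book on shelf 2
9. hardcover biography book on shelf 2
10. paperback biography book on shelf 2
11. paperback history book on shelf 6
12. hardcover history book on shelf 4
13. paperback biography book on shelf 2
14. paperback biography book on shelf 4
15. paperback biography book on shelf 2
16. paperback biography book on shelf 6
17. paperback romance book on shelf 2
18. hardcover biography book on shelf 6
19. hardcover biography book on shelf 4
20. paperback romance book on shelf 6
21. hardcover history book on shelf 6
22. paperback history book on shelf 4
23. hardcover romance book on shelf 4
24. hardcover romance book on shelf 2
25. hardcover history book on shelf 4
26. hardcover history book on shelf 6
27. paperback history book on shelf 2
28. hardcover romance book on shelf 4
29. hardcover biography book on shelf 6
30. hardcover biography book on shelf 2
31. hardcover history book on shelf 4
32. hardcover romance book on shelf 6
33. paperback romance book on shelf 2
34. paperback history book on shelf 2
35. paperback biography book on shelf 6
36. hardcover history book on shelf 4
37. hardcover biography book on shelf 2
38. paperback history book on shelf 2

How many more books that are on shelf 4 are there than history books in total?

0

books on shelf 4: 12.
history books: 12.
12 − 12 = 0.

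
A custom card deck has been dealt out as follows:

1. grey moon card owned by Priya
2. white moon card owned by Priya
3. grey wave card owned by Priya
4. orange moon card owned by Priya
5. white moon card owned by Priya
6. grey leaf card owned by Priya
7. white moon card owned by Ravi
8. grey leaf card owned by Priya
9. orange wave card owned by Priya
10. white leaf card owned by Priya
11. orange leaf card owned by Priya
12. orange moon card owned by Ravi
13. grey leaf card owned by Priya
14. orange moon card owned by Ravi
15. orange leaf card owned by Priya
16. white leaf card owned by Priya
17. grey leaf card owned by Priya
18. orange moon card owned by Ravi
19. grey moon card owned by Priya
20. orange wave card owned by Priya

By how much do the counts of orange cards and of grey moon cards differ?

orange cards: 8. grey moon cards: 2.
|8 − 2| = 8 − 2 = 6.

6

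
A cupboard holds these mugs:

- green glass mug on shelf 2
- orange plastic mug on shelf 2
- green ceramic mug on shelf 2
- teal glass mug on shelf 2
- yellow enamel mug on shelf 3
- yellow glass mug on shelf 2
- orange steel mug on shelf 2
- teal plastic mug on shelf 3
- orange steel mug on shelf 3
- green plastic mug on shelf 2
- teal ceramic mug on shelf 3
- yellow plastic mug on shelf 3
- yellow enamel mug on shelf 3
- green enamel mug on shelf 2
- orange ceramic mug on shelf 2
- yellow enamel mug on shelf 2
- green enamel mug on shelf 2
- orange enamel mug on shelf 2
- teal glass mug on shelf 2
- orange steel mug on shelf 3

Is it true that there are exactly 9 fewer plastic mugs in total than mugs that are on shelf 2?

True

|plastic mugs| = 4.
|mugs on shelf 2| = 13.
The claim requires 13 − 4 (= 9) to equal 9, which holds.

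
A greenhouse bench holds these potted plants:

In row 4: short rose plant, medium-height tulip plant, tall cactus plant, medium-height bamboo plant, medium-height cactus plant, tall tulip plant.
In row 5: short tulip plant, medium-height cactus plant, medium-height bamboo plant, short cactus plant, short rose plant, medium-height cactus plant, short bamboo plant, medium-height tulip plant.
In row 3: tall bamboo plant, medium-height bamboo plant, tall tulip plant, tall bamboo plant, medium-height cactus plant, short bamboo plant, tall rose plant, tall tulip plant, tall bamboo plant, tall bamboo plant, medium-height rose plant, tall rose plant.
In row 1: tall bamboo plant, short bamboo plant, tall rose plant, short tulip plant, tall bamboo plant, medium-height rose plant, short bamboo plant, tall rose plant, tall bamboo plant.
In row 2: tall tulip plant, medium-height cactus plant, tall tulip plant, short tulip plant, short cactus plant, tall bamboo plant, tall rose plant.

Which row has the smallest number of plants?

Counts by row: row 3→12, row 1→9, row 5→8, row 2→7, row 4→6.
The minimum is 6, held uniquely by row 4.

row 4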